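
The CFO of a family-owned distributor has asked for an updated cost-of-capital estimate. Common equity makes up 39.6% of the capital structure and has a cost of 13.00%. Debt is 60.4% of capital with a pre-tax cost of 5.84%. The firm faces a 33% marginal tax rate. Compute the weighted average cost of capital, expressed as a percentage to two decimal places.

7.51%

After-tax cost of debt = 5.84% × (1 − 33%) = 3.9128%.
WACC = 0.396 × 13.0000% + 0.604 × 3.9128% = 7.5113%.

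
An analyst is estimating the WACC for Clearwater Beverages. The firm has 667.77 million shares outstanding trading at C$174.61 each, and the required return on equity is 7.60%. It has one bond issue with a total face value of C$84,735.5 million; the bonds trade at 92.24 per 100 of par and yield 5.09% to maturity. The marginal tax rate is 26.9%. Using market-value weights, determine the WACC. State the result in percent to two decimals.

6.04%

Market value of equity E = 174.61 × 667.77m = 116599.3197m. Market value of debt D = 84735.5m × 92.24/100 = 78160.0252m.
Total capital V = 116599.3197 + 78160.0252 = 194759.3449.
Equity: weight = 116599.3197/194759.3449 = 0.5987; cost = 7.6%.
Bonds outstanding: weight = 78160.0252/194759.3449 = 0.4013; after-tax cost = 5.09% × (1 − 26.9%) = 3.7208%.
WACC = 0.5987 × 7.6000% + 0.4013 × 3.7208% = 6.0432%.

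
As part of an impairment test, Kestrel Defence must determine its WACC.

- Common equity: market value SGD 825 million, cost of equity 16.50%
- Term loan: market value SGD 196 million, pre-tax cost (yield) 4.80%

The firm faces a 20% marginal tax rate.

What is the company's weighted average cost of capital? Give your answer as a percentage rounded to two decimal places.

14.07%

Total capital V = 825 + 196 = 1021.
Equity: weight = 825/1021 = 0.8080; cost = 16.5%.
Term loan: weight = 196/1021 = 0.1920; after-tax cost = 4.8% × (1 − 20%) = 3.8400%.
WACC = 0.8080 × 16.5000% + 0.1920 × 3.8400% = 14.0697%.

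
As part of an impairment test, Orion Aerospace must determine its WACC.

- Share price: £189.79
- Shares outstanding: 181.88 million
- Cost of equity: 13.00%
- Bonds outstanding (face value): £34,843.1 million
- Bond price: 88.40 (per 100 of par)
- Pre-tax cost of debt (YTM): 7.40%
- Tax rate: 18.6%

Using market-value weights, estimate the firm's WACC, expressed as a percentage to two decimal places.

Market value of equity E = 189.79 × 181.88m = 34519.0052m. Market value of debt D = 34843.1m × 88.4/100 = 30801.3004m.
Total capital V = 34519.0052 + 30801.3004 = 65320.3056.
Equity: weight = 34519.0052/65320.3056 = 0.5285; cost = 13%.
Bonds outstanding: weight = 30801.3004/65320.3056 = 0.4715; after-tax cost = 7.4% × (1 − 18.6%) = 6.0236%.
WACC = 0.5285 × 13.0000% + 0.4715 × 6.0236% = 9.7103%.

9.71%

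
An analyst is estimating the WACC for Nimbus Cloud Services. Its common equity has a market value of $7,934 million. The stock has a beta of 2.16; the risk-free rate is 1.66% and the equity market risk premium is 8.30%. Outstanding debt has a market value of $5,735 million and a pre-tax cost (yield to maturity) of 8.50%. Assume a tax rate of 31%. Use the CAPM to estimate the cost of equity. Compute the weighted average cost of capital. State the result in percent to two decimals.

13.83%

Cost of equity via CAPM: Re = 1.66% + 2.16 × 8.3% = 19.5880%.
Total capital V = 7934 + 5735 = 13669.
Equity: weight = 7934/13669 = 0.5804; cost = 19.588%.
Debt: weight = 5735/13669 = 0.4196; after-tax cost = 8.5% × (1 − 31%) = 5.8650%.
WACC = 0.5804 × 19.5880% + 0.4196 × 5.8650% = 13.8303%.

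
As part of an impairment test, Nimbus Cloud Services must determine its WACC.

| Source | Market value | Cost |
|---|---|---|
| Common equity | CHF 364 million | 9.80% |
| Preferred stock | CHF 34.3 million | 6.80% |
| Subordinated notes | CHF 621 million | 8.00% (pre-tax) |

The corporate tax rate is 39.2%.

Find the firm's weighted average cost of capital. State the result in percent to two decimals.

Total capital V = 364 + 34.3 + 621 = 1019.3.
Equity: weight = 364/1019.3 = 0.3571; cost = 9.8%.
Preferred: weight = 34.3/1019.3 = 0.0337; cost = 6.8%.
Subordinated notes: weight = 621/1019.3 = 0.6092; after-tax cost = 8% × (1 − 39.2%) = 4.8640%.
WACC = 0.3571 × 9.8000% + 0.0337 × 6.8000% + 0.6092 × 4.8640% = 6.6918%.

6.69%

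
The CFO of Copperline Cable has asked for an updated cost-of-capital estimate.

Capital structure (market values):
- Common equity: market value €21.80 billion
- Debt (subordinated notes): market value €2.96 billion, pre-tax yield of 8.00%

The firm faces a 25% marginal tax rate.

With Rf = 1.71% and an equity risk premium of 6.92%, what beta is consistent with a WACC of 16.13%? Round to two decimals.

Total capital V = 21.8 + 2.96 = 24.76.
Equity weight = 21.8/24.76 = 0.8805.
Subordinated notes weight = 2.96/24.76 = 0.1195.
Debt contribution = 0.1195 × 8% × (1 − 25%) = 0.7173%.
Required equity contribution = 16.13% − 0.7173% = 15.4127%  ⇒  Re = 17.5054%.
CAPM: 17.5054% = 1.71% + β × 6.92%  ⇒  β = 2.2826.

2.28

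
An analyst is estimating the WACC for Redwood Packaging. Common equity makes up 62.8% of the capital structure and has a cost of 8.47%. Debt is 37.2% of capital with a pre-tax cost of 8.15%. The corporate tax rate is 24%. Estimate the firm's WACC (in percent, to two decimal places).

After-tax cost of debt = 8.15% × (1 − 24%) = 6.1940%.
WACC = 0.628 × 8.4700% + 0.372 × 6.1940% = 7.6233%.

7.62%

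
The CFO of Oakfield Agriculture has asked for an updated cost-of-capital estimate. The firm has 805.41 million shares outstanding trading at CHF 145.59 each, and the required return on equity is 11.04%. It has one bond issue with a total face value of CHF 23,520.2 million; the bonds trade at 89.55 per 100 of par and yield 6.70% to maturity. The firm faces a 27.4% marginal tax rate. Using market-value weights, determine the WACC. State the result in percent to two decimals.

10.10%

Market value of equity E = 145.59 × 805.41m = 117259.6419m. Market value of debt D = 23520.2m × 89.55/100 = 21062.3391m.
Total capital V = 117259.6419 + 21062.3391 = 138321.981.
Equity: weight = 117259.6419/138321.981 = 0.8477; cost = 11.04%.
Bonds outstanding: weight = 21062.3391/138321.981 = 0.1523; after-tax cost = 6.7% × (1 − 27.4%) = 4.8642%.
WACC = 0.8477 × 11.0400% + 0.1523 × 4.8642% = 10.0996%.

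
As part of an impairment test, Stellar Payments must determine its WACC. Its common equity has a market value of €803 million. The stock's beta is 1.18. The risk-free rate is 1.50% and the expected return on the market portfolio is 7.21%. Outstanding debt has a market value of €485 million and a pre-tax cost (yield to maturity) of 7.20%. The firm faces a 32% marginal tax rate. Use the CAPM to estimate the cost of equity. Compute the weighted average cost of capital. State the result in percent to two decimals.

6.98%

Market risk premium = 7.21% − 1.5% = 5.71%.
Cost of equity via CAPM: Re = 1.5% + 1.18 × 5.71% = 8.2378%.
Total capital V = 803 + 485 = 1288.
Equity: weight = 803/1288 = 0.6234; cost = 8.2378%.
Debt: weight = 485/1288 = 0.3766; after-tax cost = 7.2% × (1 − 32%) = 4.8960%.
WACC = 0.6234 × 8.2378% + 0.3766 × 4.8960% = 6.9794%.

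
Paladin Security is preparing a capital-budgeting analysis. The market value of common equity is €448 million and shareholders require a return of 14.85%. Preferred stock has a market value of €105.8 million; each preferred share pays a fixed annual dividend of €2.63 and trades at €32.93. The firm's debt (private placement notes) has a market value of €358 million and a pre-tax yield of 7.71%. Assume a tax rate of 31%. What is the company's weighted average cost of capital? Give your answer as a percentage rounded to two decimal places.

10.31%

Cost of preferred: Rp = 2.63 / 32.93 = 7.9866%.
Total capital V = 448 + 105.8 + 358 = 911.8.
Equity: weight = 448/911.8 = 0.4913; cost = 14.85%.
Preferred: weight = 105.8/911.8 = 0.1160; cost = 7.9866%.
Private placement notes: weight = 358/911.8 = 0.3926; after-tax cost = 7.71% × (1 − 31%) = 5.3199%.
WACC = 0.4913 × 14.8500% + 0.1160 × 7.9866% + 0.3926 × 5.3199% = 10.3118%.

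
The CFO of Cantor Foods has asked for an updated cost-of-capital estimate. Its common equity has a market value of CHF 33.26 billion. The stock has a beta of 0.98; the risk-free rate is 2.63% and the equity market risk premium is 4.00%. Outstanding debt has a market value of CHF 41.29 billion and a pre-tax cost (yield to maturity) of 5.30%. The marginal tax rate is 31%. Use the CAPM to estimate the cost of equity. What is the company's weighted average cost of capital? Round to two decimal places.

Cost of equity via CAPM: Re = 2.63% + 0.98 × 4.0% = 6.5500%.
Total capital V = 33.26 + 41.29 = 74.55.
Equity: weight = 33.26/74.55 = 0.4461; cost = 6.55%.
Debt: weight = 41.29/74.55 = 0.5539; after-tax cost = 5.3% × (1 − 31%) = 3.6570%.
WACC = 0.4461 × 6.5500% + 0.5539 × 3.6570% = 4.9477%.

4.95%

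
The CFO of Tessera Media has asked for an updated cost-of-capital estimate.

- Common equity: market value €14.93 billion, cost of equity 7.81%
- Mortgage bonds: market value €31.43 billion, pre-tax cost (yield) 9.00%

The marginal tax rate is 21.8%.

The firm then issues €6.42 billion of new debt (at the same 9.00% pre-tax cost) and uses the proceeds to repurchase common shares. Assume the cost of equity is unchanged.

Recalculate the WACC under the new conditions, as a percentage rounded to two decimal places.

7.18%

After the change:
Total capital V = 8.51 + 37.85 = 46.36.
Equity: weight = 8.51/46.36 = 0.1836; cost = 7.81%.
Mortgage bonds: weight = 37.85/46.36 = 0.8164; after-tax cost = 9% × (1 − 21.8%) = 7.0380%.
WACC = 0.1836 × 7.8100% + 0.8164 × 7.0380% = 7.1797%.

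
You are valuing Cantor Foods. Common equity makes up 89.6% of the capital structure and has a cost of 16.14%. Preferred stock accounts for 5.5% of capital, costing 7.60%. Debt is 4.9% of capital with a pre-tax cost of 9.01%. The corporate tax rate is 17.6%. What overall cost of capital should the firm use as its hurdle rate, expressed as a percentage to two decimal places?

After-tax cost of debt = 9.01% × (1 − 17.6%) = 7.4242%.
WACC = 0.896 × 16.1400% + 0.055 × 7.6000% + 0.049 × 7.4242% = 15.2432%.

15.24%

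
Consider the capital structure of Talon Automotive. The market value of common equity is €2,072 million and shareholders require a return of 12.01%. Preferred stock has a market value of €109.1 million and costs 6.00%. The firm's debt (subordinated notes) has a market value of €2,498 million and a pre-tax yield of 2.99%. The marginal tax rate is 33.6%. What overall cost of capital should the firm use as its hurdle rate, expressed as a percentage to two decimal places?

6.52%

Total capital V = 2072 + 109.1 + 2498 = 4679.1.
Equity: weight = 2072/4679.1 = 0.4428; cost = 12.01%.
Preferred: weight = 109.1/4679.1 = 0.0233; cost = 6%.
Subordinated notes: weight = 2498/4679.1 = 0.5339; after-tax cost = 2.99% × (1 − 33.6%) = 1.9854%.
WACC = 0.4428 × 12.0100% + 0.0233 × 6.0000% + 0.5339 × 1.9854% = 6.5181%.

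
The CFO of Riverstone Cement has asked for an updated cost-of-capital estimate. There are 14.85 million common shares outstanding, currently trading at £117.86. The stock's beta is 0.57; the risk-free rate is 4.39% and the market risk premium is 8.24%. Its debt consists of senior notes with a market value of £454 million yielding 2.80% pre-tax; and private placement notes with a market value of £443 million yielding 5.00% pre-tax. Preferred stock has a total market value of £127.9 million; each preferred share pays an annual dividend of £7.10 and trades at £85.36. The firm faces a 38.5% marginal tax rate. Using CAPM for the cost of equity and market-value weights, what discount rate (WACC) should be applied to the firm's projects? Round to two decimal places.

Cost of equity via CAPM: Re = 4.39% + 0.57 × 8.24% = 9.0868%.
Cost of preferred: Rp = 7.1 / 85.36 = 8.3177%.
Market value of equity E = 117.86 × 14.85m = 1750.221m.
Total capital V = 1750.221 + 127.9 + 454 + 443 = 2775.121.
Equity: weight = 1750.221/2775.121 = 0.6307; cost = 9.0868%.
Preferred: weight = 127.9/2775.121 = 0.0461; cost = 8.3177%.
Senior notes: weight = 454/2775.121 = 0.1636; after-tax cost = 2.8% × (1 − 38.5%) = 1.7220%.
Private placement notes: weight = 443/2775.121 = 0.1596; after-tax cost = 5% × (1 − 38.5%) = 3.0750%.
WACC = 0.6307 × 9.0868% + 0.0461 × 8.3177% + 0.1636 × 1.7220% + 0.1596 × 3.0750% = 6.8868%.

6.89%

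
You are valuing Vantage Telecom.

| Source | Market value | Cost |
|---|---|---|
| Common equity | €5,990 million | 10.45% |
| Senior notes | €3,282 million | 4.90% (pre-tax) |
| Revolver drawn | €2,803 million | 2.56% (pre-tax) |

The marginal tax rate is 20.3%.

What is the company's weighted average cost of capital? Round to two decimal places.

6.72%

Total capital V = 5990 + 3282 + 2803 = 12075.
Equity: weight = 5990/12075 = 0.4961; cost = 10.45%.
Senior notes: weight = 3282/12075 = 0.2718; after-tax cost = 4.9% × (1 − 20.3%) = 3.9053%.
Revolver drawn: weight = 2803/12075 = 0.2321; after-tax cost = 2.56% × (1 − 20.3%) = 2.0403%.
WACC = 0.4961 × 10.4500% + 0.2718 × 3.9053% + 0.2321 × 2.0403% = 6.7190%.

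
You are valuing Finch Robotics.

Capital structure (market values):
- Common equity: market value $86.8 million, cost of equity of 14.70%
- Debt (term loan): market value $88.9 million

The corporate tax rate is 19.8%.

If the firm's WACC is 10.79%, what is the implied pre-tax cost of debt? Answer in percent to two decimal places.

8.69%

Total capital V = 86.8 + 88.9 = 175.7.
Equity weight = 86.8/175.7 = 0.4940.
Term loan weight = 88.9/175.7 = 0.5060.
Equity contribution = 0.4940 × 14.7% = 7.2622%.
Remaining for debt = 10.79% − 7.2622% = 3.5278%.
Rd × (1 − 19.8%) × 0.5060 = 3.5278%  ⇒  Rd = 8.6937%.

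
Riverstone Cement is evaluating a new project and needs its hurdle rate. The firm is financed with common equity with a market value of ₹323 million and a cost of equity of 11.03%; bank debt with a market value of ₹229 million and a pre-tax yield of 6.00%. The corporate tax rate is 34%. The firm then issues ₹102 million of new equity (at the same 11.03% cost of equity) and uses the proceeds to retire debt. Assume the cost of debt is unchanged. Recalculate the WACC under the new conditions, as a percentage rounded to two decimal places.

9.40%

After the change:
Total capital V = 425 + 127 = 552.
Equity: weight = 425/552 = 0.7699; cost = 11.03%.
Bank debt: weight = 127/552 = 0.2301; after-tax cost = 6% × (1 − 34%) = 3.9600%.
WACC = 0.7699 × 11.0300% + 0.2301 × 3.9600% = 9.4034%.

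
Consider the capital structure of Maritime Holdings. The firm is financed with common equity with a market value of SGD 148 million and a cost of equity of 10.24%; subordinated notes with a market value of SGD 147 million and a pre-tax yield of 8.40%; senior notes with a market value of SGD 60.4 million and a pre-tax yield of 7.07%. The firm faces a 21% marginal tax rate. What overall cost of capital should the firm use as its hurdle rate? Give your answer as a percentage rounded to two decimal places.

Total capital V = 148 + 147 + 60.4 = 355.4.
Equity: weight = 148/355.4 = 0.4164; cost = 10.24%.
Subordinated notes: weight = 147/355.4 = 0.4136; after-tax cost = 8.4% × (1 − 21%) = 6.6360%.
Senior notes: weight = 60.4/355.4 = 0.1699; after-tax cost = 7.07% × (1 − 21%) = 5.5853%.
WACC = 0.4164 × 10.2400% + 0.4136 × 6.6360% + 0.1699 × 5.5853% = 7.9583%.

7.96%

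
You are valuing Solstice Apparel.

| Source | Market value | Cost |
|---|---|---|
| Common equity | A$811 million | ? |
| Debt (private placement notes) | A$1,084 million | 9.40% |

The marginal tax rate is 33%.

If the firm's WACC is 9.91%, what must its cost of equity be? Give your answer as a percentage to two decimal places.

14.74%

Total capital V = 811 + 1084 = 1895.
Equity weight = 811/1895 = 0.4280.
Private placement notes weight = 1084/1895 = 0.5720.
Debt contribution = 0.5720 × 9.4% × (1 − 33%) = 3.6027%.
Required equity contribution = 9.91% − 3.6027% = 6.3073%.
Re = 6.3073% / 0.4280 = 14.7379%.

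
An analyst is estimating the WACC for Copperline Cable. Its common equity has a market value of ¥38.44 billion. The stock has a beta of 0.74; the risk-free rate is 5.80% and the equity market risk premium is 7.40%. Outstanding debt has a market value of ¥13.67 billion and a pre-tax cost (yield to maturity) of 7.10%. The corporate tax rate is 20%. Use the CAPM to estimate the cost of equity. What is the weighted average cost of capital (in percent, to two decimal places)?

Cost of equity via CAPM: Re = 5.8% + 0.74 × 7.4% = 11.2760%.
Total capital V = 38.44 + 13.67 = 52.11.
Equity: weight = 38.44/52.11 = 0.7377; cost = 11.276%.
Debt: weight = 13.67/52.11 = 0.2623; after-tax cost = 7.1% × (1 − 20%) = 5.6800%.
WACC = 0.7377 × 11.2760% + 0.2623 × 5.6800% = 9.8080%.

9.81%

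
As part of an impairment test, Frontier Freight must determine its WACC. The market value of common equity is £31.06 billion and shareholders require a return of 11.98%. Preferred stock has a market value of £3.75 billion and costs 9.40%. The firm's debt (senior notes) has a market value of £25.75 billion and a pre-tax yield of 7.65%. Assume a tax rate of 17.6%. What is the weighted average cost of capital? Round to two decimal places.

9.41%

Total capital V = 31.06 + 3.75 + 25.75 = 60.56.
Equity: weight = 31.06/60.56 = 0.5129; cost = 11.98%.
Preferred: weight = 3.75/60.56 = 0.0619; cost = 9.4%.
Senior notes: weight = 25.75/60.56 = 0.4252; after-tax cost = 7.65% × (1 − 17.6%) = 6.3036%.
WACC = 0.5129 × 11.9800% + 0.0619 × 9.4000% + 0.4252 × 6.3036% = 9.4066%.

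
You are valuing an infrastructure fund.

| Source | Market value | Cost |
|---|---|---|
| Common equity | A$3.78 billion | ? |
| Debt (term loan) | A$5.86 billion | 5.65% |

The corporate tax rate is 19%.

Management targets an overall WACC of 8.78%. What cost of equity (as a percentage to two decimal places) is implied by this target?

Total capital V = 3.78 + 5.86 = 9.64.
Equity weight = 3.78/9.64 = 0.3921.
Term loan weight = 5.86/9.64 = 0.6079.
Debt contribution = 0.6079 × 5.65% × (1 − 19%) = 2.7820%.
Required equity contribution = 8.78% − 2.7820% = 5.9980%.
Re = 5.9980% / 0.3921 = 15.2965%.

15.30%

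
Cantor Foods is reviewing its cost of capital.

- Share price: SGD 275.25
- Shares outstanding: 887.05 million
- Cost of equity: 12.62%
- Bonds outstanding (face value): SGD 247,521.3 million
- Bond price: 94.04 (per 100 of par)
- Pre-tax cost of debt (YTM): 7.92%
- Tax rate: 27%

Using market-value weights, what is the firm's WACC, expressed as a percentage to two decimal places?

Market value of equity E = 275.25 × 887.05m = 244160.5125m. Market value of debt D = 247521.3m × 94.04/100 = 232769.03052m.
Total capital V = 244160.5125 + 232769.03052 = 476929.54302.
Equity: weight = 244160.5125/476929.54302 = 0.5119; cost = 12.62%.
Bonds outstanding: weight = 232769.03052/476929.54302 = 0.4881; after-tax cost = 7.92% × (1 − 27%) = 5.7816%.
WACC = 0.5119 × 12.6200% + 0.4881 × 5.7816% = 9.2825%.

9.28%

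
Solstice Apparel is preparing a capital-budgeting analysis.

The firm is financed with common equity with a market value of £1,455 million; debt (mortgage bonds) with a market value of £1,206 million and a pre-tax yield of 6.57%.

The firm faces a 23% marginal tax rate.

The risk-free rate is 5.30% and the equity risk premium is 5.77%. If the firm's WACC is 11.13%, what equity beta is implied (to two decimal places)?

Total capital V = 1455 + 1206 = 2661.
Equity weight = 1455/2661 = 0.5468.
Mortgage bonds weight = 1206/2661 = 0.4532.
Debt contribution = 0.4532 × 6.57% × (1 − 23%) = 2.2928%.
Required equity contribution = 11.13% − 2.2928% = 8.8372%  ⇒  Re = 16.1621%.
CAPM: 16.1621% = 5.3% + β × 5.77%  ⇒  β = 1.8825.

1.88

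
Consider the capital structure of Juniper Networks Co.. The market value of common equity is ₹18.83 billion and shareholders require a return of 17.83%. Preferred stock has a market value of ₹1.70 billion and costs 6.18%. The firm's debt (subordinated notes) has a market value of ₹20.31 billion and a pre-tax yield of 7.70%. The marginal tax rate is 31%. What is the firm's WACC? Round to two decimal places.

11.12%

Total capital V = 18.83 + 1.7 + 20.31 = 40.84.
Equity: weight = 18.83/40.84 = 0.4611; cost = 17.83%.
Preferred: weight = 1.7/40.84 = 0.0416; cost = 6.18%.
Subordinated notes: weight = 20.31/40.84 = 0.4973; after-tax cost = 7.7% × (1 − 31%) = 5.3130%.
WACC = 0.4611 × 17.8300% + 0.0416 × 6.1800% + 0.4973 × 5.3130% = 11.1203%.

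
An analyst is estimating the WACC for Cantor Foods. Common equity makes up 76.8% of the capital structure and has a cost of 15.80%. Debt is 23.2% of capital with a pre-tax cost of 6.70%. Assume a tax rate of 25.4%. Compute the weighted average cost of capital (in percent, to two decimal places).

After-tax cost of debt = 6.7% × (1 − 25.4%) = 4.9982%.
WACC = 0.768 × 15.8000% + 0.232 × 4.9982% = 13.2940%.

13.29%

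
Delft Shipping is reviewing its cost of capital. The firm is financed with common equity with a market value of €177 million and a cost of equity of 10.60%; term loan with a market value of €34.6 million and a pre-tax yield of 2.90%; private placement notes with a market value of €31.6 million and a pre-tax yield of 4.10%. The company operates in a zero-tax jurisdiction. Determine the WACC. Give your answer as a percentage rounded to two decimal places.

Total capital V = 177 + 34.6 + 31.6 = 243.2.
Equity: weight = 177/243.2 = 0.7278; cost = 10.6%.
Term loan: weight = 34.6/243.2 = 0.1423; after-tax cost = 2.9% × (1 − 0%) = 2.9000%.
Private placement notes: weight = 31.6/243.2 = 0.1299; after-tax cost = 4.1% × (1 − 0%) = 4.1000%.
WACC = 0.7278 × 10.6000% + 0.1423 × 2.9000% + 0.1299 × 4.1000% = 8.6600%.

8.66%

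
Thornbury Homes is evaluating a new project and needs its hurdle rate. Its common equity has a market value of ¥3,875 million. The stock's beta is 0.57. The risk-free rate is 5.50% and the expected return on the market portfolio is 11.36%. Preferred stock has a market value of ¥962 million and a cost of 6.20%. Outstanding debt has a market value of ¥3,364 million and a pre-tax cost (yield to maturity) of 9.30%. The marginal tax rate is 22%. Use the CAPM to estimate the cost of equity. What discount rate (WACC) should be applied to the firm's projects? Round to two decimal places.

Market risk premium = 11.36% − 5.5% = 5.86%.
Cost of equity via CAPM: Re = 5.5% + 0.57 × 5.86% = 8.8402%.
Total capital V = 3875 + 962 + 3364 = 8201.
Equity: weight = 3875/8201 = 0.4725; cost = 8.8402%.
Preferred: weight = 962/8201 = 0.1173; cost = 6.2%.
Debt: weight = 3364/8201 = 0.4102; after-tax cost = 9.3% × (1 − 22%) = 7.2540%.
WACC = 0.4725 × 8.8402% + 0.1173 × 6.2000% + 0.4102 × 7.2540% = 7.8798%.

7.88%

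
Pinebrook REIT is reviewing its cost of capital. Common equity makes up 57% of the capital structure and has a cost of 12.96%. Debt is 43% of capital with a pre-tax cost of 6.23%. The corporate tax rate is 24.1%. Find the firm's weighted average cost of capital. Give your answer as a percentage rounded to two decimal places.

9.42%

After-tax cost of debt = 6.23% × (1 − 24.1%) = 4.7286%.
WACC = 0.570 × 12.9600% + 0.430 × 4.7286% = 9.4205%.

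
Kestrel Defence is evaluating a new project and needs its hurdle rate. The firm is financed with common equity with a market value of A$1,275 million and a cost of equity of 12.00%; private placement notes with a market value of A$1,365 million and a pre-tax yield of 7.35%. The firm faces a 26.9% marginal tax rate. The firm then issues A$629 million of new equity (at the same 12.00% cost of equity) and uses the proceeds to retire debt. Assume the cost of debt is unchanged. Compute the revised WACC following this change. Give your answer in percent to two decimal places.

After the change:
Total capital V = 1904 + 736 = 2640.
Equity: weight = 1904/2640 = 0.7212; cost = 12%.
Private placement notes: weight = 736/2640 = 0.2788; after-tax cost = 7.35% × (1 − 26.9%) = 5.3729%.
WACC = 0.7212 × 12.0000% + 0.2788 × 5.3729% = 10.1524%.

10.15%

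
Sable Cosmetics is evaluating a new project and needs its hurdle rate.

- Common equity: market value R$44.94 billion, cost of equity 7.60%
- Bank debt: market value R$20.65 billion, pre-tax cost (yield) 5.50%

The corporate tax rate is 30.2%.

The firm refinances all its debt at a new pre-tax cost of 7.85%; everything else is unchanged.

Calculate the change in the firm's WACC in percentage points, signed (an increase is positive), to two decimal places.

+0.52 pp

Current WACC:
Total capital V = 44.94 + 20.65 = 65.59.
Equity: weight = 44.94/65.59 = 0.6852; cost = 7.6%.
Bank debt: weight = 20.65/65.59 = 0.3148; after-tax cost = 5.5% × (1 − 30.2%) = 3.8390%.
WACC = 0.6852 × 7.6000% + 0.3148 × 3.8390% = 6.4159%.
After the change:
Total capital V = 44.94 + 20.65 = 65.59.
Equity: weight = 44.94/65.59 = 0.6852; cost = 7.6%.
Bank debt: weight = 20.65/65.59 = 0.3148; after-tax cost = 7.85% × (1 − 30.2%) = 5.4793%.
WACC = 0.6852 × 7.6000% + 0.3148 × 5.4793% = 6.9323%.
Change in WACC = 6.9323% − 6.4159% = 0.5164 pp.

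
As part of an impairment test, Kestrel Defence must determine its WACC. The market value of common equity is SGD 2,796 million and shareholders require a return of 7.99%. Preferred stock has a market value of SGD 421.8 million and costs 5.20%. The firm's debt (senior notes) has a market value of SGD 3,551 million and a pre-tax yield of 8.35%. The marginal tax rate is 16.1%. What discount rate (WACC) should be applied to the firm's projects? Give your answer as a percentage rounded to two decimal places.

Total capital V = 2796 + 421.8 + 3551 = 6768.8.
Equity: weight = 2796/6768.8 = 0.4131; cost = 7.99%.
Preferred: weight = 421.8/6768.8 = 0.0623; cost = 5.2%.
Senior notes: weight = 3551/6768.8 = 0.5246; after-tax cost = 8.35% × (1 − 16.1%) = 7.0056%.
WACC = 0.4131 × 7.9900% + 0.0623 × 5.2000% + 0.5246 × 7.0056% = 7.2997%.

7.30%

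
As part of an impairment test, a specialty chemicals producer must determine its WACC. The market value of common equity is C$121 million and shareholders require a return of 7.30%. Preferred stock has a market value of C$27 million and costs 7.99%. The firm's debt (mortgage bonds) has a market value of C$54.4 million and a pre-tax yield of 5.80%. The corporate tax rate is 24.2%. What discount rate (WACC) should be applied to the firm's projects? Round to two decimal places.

6.61%

Total capital V = 121 + 27 + 54.4 = 202.4.
Equity: weight = 121/202.4 = 0.5978; cost = 7.3%.
Preferred: weight = 27/202.4 = 0.1334; cost = 7.99%.
Mortgage bonds: weight = 54.4/202.4 = 0.2688; after-tax cost = 5.8% × (1 − 24.2%) = 4.3964%.
WACC = 0.5978 × 7.3000% + 0.1334 × 7.9900% + 0.2688 × 4.3964% = 6.6116%.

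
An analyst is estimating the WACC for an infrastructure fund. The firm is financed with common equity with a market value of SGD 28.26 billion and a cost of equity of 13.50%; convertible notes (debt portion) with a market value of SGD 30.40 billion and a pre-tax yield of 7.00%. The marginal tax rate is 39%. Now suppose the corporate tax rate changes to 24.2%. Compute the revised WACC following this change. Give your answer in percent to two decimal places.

9.25%

After the change:
Total capital V = 28.26 + 30.4 = 58.66.
Equity: weight = 28.26/58.66 = 0.4818; cost = 13.5%.
Convertible notes (debt portion): weight = 30.4/58.66 = 0.5182; after-tax cost = 7% × (1 − 24.2%) = 5.3060%.
WACC = 0.4818 × 13.5000% + 0.5182 × 5.3060% = 9.2535%.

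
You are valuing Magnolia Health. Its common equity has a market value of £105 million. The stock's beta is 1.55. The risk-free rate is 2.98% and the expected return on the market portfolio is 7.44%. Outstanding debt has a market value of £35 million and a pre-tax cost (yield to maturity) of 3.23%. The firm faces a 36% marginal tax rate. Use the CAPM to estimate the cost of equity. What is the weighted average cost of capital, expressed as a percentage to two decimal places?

Market risk premium = 7.44% − 2.98% = 4.46%.
Cost of equity via CAPM: Re = 2.98% + 1.55 × 4.46% = 9.8930%.
Total capital V = 105 + 35 = 140.
Equity: weight = 105/140 = 0.7500; cost = 9.893%.
Debt: weight = 35/140 = 0.2500; after-tax cost = 3.23% × (1 − 36%) = 2.0672%.
WACC = 0.7500 × 9.8930% + 0.2500 × 2.0672% = 7.9366%.

7.94%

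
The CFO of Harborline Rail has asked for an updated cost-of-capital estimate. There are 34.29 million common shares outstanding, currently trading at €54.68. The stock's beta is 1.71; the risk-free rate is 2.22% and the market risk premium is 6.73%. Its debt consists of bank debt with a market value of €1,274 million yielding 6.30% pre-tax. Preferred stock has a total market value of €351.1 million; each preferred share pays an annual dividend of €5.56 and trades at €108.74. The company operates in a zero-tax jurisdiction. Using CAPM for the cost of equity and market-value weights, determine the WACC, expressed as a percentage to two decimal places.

Cost of equity via CAPM: Re = 2.22% + 1.71 × 6.73% = 13.7283%.
Cost of preferred: Rp = 5.56 / 108.74 = 5.1131%.
Market value of equity E = 54.68 × 34.29m = 1874.9772m.
Total capital V = 1874.9772 + 351.1 + 1274 = 3500.0772.
Equity: weight = 1874.9772/3500.0772 = 0.5357; cost = 13.7283%.
Preferred: weight = 351.1/3500.0772 = 0.1003; cost = 5.1131%.
Bank debt: weight = 1274/3500.0772 = 0.3640; after-tax cost = 6.3% × (1 − 0%) = 6.3000%.
WACC = 0.5357 × 13.7283% + 0.1003 × 5.1131% + 0.3640 × 6.3000% = 10.1602%.

10.16%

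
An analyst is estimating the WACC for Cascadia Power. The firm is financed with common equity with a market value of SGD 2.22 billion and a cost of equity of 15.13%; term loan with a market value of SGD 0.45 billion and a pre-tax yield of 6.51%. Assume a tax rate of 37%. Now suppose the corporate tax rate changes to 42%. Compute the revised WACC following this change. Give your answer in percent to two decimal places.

13.22%

After the change:
Total capital V = 2.22 + 0.45 = 2.67.
Equity: weight = 2.22/2.67 = 0.8315; cost = 15.13%.
Term loan: weight = 0.45/2.67 = 0.1685; after-tax cost = 6.51% × (1 − 42%) = 3.7758%.
WACC = 0.8315 × 15.1300% + 0.1685 × 3.7758% = 13.2164%.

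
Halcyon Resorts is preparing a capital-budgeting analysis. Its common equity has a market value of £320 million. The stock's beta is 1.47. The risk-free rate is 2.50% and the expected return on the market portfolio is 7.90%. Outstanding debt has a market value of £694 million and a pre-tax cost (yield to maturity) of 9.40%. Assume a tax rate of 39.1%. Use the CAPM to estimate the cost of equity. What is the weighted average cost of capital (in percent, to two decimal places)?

Market risk premium = 7.9% − 2.5% = 5.4%.
Cost of equity via CAPM: Re = 2.5% + 1.47 × 5.4% = 10.4380%.
Total capital V = 320 + 694 = 1014.
Equity: weight = 320/1014 = 0.3156; cost = 10.438%.
Debt: weight = 694/1014 = 0.6844; after-tax cost = 9.4% × (1 − 39.1%) = 5.7246%.
WACC = 0.3156 × 10.4380% + 0.6844 × 5.7246% = 7.2121%.

7.21%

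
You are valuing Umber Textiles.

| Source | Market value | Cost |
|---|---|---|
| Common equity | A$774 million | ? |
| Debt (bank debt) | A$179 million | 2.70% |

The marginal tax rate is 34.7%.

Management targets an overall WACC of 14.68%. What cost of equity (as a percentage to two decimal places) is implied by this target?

17.67%

Total capital V = 774 + 179 = 953.
Equity weight = 774/953 = 0.8122.
Bank debt weight = 179/953 = 0.1878.
Debt contribution = 0.1878 × 2.7% × (1 − 34.7%) = 0.3312%.
Required equity contribution = 14.68% − 0.3312% = 14.3488%.
Re = 14.3488% / 0.8122 = 17.6672%.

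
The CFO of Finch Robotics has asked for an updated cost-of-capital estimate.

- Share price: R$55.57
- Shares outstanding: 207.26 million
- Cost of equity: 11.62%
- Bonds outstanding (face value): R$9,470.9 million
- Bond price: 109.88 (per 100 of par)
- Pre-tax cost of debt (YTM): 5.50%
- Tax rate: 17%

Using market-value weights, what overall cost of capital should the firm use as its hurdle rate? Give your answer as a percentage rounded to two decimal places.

Market value of equity E = 55.57 × 207.26m = 11517.4382m. Market value of debt D = 9470.9m × 109.88/100 = 10406.62492m.
Total capital V = 11517.4382 + 10406.62492 = 21924.06312.
Equity: weight = 11517.4382/21924.06312 = 0.5253; cost = 11.62%.
Bonds outstanding: weight = 10406.62492/21924.06312 = 0.4747; after-tax cost = 5.5% × (1 − 17%) = 4.5650%.
WACC = 0.5253 × 11.6200% + 0.4747 × 4.5650% = 8.2712%.

8.27%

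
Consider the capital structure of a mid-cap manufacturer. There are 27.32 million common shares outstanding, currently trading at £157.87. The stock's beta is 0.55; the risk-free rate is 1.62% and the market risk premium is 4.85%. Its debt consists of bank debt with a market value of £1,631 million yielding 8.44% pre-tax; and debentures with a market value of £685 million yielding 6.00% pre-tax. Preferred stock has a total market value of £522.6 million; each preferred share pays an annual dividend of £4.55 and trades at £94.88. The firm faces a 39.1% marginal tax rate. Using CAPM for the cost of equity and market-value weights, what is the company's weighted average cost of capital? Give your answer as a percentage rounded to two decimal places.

4.46%

Cost of equity via CAPM: Re = 1.62% + 0.55 × 4.85% = 4.2875%.
Cost of preferred: Rp = 4.55 / 94.88 = 4.7955%.
Market value of equity E = 157.87 × 27.32m = 4313.0084m.
Total capital V = 4313.0084 + 522.6 + 1631 + 685 = 7151.6084.
Equity: weight = 4313.0084/7151.6084 = 0.6031; cost = 4.2875%.
Preferred: weight = 522.6/7151.6084 = 0.0731; cost = 4.7955%.
Bank debt: weight = 1631/7151.6084 = 0.2281; after-tax cost = 8.44% × (1 − 39.1%) = 5.1400%.
Debentures: weight = 685/7151.6084 = 0.0958; after-tax cost = 6% × (1 − 39.1%) = 3.6540%.
WACC = 0.6031 × 4.2875% + 0.0731 × 4.7955% + 0.2281 × 5.1400% + 0.0958 × 3.6540% = 4.4584%.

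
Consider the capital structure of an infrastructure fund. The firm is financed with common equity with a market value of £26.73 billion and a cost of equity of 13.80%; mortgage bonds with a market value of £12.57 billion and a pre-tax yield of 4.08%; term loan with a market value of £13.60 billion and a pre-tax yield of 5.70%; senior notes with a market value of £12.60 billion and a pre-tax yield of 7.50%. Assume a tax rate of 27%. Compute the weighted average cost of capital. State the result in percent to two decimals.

8.12%

Total capital V = 26.73 + 12.57 + 13.6 + 12.6 = 65.5.
Equity: weight = 26.73/65.5 = 0.4081; cost = 13.8%.
Mortgage bonds: weight = 12.57/65.5 = 0.1919; after-tax cost = 4.08% × (1 − 27%) = 2.9784%.
Term loan: weight = 13.6/65.5 = 0.2076; after-tax cost = 5.7% × (1 − 27%) = 4.1610%.
Senior notes: weight = 12.6/65.5 = 0.1924; after-tax cost = 7.5% × (1 − 27%) = 5.4750%.
WACC = 0.4081 × 13.8000% + 0.1919 × 2.9784% + 0.2076 × 4.1610% + 0.1924 × 5.4750% = 8.1204%.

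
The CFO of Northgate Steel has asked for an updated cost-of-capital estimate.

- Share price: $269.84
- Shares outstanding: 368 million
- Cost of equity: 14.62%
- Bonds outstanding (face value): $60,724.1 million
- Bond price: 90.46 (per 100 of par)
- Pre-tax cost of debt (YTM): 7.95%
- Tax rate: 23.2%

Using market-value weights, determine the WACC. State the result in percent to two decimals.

11.59%

Market value of equity E = 269.84 × 368m = 99301.12m. Market value of debt D = 60724.1m × 90.46/100 = 54931.02086m.
Total capital V = 99301.12 + 54931.02086 = 154232.14086.
Equity: weight = 99301.12/154232.14086 = 0.6438; cost = 14.62%.
Bonds outstanding: weight = 54931.02086/154232.14086 = 0.3562; after-tax cost = 7.95% × (1 − 23.2%) = 6.1056%.
WACC = 0.6438 × 14.6200% + 0.3562 × 6.1056% = 11.5875%.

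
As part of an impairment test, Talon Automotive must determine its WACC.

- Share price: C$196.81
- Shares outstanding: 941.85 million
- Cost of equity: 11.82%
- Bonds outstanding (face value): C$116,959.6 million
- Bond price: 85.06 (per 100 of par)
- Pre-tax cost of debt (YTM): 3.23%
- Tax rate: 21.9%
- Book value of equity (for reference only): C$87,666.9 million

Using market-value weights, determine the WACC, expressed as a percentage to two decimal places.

Market value of equity E = 196.81 × 941.85m = 185365.4985m. Market value of debt D = 116959.6m × 85.06/100 = 99485.83576m.
Total capital V = 185365.4985 + 99485.83576 = 284851.33426.
Equity: weight = 185365.4985/284851.33426 = 0.6507; cost = 11.82%.
Bonds outstanding: weight = 99485.83576/284851.33426 = 0.3493; after-tax cost = 3.23% × (1 − 21.9%) = 2.5226%.
WACC = 0.6507 × 11.8200% + 0.3493 × 2.5226% = 8.5728%.

8.57%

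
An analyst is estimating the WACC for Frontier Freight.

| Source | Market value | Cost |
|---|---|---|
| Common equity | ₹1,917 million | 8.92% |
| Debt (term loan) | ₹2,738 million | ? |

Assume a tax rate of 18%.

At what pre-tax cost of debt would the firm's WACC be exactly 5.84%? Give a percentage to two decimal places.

Total capital V = 1917 + 2738 = 4655.
Equity weight = 1917/4655 = 0.4118.
Term loan weight = 2738/4655 = 0.5882.
Equity contribution = 0.4118 × 8.92% = 3.6734%.
Remaining for debt = 5.84% − 3.6734% = 2.1666%.
Rd × (1 − 18%) × 0.5882 = 2.1666%  ⇒  Rd = 4.4921%.

4.49%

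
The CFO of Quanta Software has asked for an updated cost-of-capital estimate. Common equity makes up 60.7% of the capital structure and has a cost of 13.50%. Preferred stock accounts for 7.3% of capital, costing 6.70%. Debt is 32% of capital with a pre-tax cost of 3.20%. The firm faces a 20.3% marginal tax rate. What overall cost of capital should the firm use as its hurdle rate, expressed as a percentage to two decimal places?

9.50%

After-tax cost of debt = 3.2% × (1 − 20.3%) = 2.5504%.
WACC = 0.607 × 13.5000% + 0.073 × 6.7000% + 0.320 × 2.5504% = 9.4997%.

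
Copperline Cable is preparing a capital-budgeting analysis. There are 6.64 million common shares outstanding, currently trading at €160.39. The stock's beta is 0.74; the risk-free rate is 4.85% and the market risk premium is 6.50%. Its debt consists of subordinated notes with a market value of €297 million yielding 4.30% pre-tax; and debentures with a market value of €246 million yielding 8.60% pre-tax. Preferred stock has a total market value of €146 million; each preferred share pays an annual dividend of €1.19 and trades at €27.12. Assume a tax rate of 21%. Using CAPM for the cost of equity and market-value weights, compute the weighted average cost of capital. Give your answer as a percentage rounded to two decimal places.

7.76%

Cost of equity via CAPM: Re = 4.85% + 0.74 × 6.5% = 9.6600%.
Cost of preferred: Rp = 1.19 / 27.12 = 4.3879%.
Market value of equity E = 160.39 × 6.64m = 1064.9896m.
Total capital V = 1064.9896 + 146 + 297 + 246 = 1753.9896.
Equity: weight = 1064.9896/1753.9896 = 0.6072; cost = 9.66%.
Preferred: weight = 146/1753.9896 = 0.0832; cost = 4.3879%.
Subordinated notes: weight = 297/1753.9896 = 0.1693; after-tax cost = 4.3% × (1 − 21%) = 3.3970%.
Debentures: weight = 246/1753.9896 = 0.1403; after-tax cost = 8.6% × (1 − 21%) = 6.7940%.
WACC = 0.6072 × 9.6600% + 0.0832 × 4.3879% + 0.1693 × 3.3970% + 0.1403 × 6.7940% = 7.7587%.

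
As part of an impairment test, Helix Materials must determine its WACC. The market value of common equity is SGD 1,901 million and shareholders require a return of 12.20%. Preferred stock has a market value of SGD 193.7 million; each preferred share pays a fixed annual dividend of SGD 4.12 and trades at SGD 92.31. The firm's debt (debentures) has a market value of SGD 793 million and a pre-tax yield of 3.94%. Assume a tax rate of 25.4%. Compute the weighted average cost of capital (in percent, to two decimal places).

9.14%

Cost of preferred: Rp = 4.12 / 92.31 = 4.4632%.
Total capital V = 1901 + 193.7 + 793 = 2887.7.
Equity: weight = 1901/2887.7 = 0.6583; cost = 12.2%.
Preferred: weight = 193.7/2887.7 = 0.0671; cost = 4.4632%.
Debentures: weight = 793/2887.7 = 0.2746; after-tax cost = 3.94% × (1 − 25.4%) = 2.9392%.
WACC = 0.6583 × 12.2000% + 0.0671 × 4.4632% + 0.2746 × 2.9392% = 9.1379%.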